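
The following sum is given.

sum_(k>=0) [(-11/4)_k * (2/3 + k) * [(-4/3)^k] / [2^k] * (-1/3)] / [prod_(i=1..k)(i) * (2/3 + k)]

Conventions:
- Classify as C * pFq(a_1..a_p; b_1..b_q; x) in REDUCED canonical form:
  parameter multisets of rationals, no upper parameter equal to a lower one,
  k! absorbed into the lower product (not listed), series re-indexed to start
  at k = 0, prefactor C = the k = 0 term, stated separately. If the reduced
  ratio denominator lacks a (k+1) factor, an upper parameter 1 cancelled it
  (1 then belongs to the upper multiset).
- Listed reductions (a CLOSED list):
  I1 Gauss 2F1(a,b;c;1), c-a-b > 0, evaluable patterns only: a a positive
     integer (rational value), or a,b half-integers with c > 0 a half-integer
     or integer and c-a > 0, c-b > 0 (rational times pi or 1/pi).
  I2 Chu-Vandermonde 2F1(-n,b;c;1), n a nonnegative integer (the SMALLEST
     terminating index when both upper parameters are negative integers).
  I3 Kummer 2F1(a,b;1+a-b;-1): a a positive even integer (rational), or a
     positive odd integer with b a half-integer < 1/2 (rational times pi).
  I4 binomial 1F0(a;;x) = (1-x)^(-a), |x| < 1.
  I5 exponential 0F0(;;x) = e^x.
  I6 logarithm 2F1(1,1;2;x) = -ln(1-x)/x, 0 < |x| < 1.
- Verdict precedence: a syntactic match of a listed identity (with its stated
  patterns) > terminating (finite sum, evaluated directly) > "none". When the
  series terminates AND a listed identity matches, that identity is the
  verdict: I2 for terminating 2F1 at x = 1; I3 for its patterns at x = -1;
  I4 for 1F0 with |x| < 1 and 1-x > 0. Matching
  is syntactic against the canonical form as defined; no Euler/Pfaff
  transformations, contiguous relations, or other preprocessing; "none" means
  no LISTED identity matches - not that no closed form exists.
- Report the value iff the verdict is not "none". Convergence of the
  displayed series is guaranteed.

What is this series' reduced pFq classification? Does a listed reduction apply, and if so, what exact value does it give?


First insight: from the first term -1/3: striking the common factor k + 2/3 reduces the term (C = -1/3, x = -2/3).
Term ratio: r(k) = (-2/3) * (k-11/4) / [(k+1)] ; factor over Q: parameters, x = (-2/3), and C = -1/3.

At argument -2/3: a 1F0 with upper {-11/4}, lower {-}, scaled by C = -1/3. Verdict at x = -2/3: binomial (I4) matches (the 1F0 binomial series: exponent 11/4, x = -2/3). Sum: (-1/3) * (5/3)^(11/4).


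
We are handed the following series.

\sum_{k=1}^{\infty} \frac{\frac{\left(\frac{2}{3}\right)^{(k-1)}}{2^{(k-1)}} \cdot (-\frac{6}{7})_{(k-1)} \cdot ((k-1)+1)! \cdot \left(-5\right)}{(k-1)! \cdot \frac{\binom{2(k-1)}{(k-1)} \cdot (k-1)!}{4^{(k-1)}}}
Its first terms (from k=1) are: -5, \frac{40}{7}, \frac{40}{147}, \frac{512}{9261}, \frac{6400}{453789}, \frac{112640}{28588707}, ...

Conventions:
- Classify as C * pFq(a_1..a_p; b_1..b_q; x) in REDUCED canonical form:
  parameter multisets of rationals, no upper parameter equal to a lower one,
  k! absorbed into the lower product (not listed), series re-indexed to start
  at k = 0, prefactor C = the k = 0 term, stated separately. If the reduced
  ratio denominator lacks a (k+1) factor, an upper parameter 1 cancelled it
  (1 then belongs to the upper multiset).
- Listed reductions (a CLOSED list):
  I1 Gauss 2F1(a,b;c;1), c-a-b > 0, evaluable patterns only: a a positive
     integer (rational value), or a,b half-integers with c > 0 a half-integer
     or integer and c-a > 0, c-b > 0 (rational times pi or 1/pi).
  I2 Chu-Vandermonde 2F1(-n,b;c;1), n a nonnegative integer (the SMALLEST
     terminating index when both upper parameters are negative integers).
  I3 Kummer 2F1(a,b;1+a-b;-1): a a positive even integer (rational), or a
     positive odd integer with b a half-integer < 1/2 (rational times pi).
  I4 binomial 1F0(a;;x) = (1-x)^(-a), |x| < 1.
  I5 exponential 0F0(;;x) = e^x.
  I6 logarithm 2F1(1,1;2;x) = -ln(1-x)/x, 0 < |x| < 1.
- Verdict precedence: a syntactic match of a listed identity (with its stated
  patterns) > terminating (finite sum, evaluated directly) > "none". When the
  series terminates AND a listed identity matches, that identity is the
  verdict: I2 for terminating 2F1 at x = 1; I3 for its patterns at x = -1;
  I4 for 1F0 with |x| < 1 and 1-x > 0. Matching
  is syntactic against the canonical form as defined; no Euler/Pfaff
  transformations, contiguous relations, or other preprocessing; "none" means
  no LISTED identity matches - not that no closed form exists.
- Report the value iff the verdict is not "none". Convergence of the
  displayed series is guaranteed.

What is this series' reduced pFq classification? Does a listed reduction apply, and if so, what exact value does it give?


First insight: with t_0 = -5, the lower central binomial (prefactor -5) hides (1/2)_k.
Consecutive-term ratio: r(k) = \frac{1}{3} * (k-\frac{6}{7}) (k+2) / [(k+\frac{1}{2}) (k+1)] - poly over poly, x = \frac{1}{3} from leading terms; C = -5 at k = 0.

Canonical form: C = -5 times 2F1 with upper {-\frac{6}{7}, 2}, lower {\frac{1}{2}}, x = \frac{1}{3}. Verdict: none. A 2F1 with upper {-\frac{6}{7}, 2} fits none of I1-I6 at x = \frac{1}{3}; the sum runs forever.


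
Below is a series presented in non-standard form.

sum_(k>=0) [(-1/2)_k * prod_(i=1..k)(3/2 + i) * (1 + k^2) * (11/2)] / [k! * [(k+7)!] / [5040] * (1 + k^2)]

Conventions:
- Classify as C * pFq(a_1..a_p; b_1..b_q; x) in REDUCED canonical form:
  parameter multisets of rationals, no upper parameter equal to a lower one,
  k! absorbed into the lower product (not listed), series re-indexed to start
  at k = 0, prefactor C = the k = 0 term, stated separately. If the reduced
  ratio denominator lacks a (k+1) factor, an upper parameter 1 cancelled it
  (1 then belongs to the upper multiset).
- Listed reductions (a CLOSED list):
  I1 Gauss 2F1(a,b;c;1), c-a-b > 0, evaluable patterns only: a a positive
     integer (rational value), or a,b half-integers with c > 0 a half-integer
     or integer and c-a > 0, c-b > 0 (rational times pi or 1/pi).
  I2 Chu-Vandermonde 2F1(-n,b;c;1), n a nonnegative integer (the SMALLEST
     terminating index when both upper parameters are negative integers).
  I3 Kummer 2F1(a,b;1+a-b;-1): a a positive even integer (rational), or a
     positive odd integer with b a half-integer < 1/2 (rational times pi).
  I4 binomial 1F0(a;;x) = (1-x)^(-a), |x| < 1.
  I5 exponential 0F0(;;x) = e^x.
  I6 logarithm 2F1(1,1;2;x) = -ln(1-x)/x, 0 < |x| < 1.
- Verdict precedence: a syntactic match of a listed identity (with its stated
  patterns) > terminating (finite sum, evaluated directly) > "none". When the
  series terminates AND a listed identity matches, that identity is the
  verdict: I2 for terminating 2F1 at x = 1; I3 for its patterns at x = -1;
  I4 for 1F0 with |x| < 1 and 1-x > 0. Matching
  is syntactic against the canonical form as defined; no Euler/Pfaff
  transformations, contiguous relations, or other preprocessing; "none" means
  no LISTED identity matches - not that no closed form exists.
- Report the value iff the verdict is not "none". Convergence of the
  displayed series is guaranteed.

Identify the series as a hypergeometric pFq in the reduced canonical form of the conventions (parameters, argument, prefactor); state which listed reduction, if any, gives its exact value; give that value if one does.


x = 1 here; the reduced form reads 2F1, upper {-1/2, 5/2}, lower {8}, C = 11/2. Verdict at x = 1: Gauss (I1, half-integer pattern) matches (x = 1; upper {-1/2, 5/2} half-integers, c = 8 in the evaluable pattern). Its exact value is (524288/36855) / pi.

Key observation: t_0 = 11/2 here, and the factor k^2 + 1 cancels (top and bottom), leaving C = 11/2.
Adjacent-term ratio: r(k) = 1 * (k-1/2) (k+5/2) / [(k+8) (k+1)] - rational in k. x = 1; t_0 = 11/2; negate the roots.


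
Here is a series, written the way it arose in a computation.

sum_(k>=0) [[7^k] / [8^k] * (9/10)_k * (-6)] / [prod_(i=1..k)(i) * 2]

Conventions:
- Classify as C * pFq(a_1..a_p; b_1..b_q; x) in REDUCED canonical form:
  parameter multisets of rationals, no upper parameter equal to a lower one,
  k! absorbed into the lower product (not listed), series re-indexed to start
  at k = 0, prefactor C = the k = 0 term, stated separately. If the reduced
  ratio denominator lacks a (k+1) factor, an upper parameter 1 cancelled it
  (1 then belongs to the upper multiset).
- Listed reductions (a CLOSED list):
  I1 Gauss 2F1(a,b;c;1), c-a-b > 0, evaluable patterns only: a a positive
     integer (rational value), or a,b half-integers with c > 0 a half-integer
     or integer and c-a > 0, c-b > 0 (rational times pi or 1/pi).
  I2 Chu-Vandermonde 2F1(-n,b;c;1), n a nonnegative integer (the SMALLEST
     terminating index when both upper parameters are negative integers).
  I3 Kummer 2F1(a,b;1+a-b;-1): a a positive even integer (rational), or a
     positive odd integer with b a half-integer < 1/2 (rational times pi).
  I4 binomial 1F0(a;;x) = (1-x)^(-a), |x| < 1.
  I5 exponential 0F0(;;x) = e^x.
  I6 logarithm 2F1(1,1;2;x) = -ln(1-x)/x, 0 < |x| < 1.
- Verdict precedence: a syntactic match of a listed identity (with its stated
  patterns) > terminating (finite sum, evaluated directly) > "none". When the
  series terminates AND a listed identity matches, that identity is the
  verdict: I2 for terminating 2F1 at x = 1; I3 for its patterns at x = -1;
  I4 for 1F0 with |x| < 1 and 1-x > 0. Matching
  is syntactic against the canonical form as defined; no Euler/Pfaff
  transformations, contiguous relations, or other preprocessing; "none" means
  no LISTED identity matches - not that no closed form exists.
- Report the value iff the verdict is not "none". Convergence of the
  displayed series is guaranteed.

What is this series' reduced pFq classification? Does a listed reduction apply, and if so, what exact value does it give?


Canonical form: C = -3 times 1F0 with upper {9/10}, lower {-}, x = 7/8. Verdict: the I4 binomial reduction fires (the 1F0 binomial series: exponent -9/10, x = 7/8). Hence: (-3) * (1/8)^(-9/10).

The tell: from the first term -3: the product of the first k integers (prefactor -3) is k!.
Consecutive-term ratio: r(k) = (7/8) * (k+9/10) / [(k+1)] - rational in k. x = (7/8); t_0 = -3; negate the roots.


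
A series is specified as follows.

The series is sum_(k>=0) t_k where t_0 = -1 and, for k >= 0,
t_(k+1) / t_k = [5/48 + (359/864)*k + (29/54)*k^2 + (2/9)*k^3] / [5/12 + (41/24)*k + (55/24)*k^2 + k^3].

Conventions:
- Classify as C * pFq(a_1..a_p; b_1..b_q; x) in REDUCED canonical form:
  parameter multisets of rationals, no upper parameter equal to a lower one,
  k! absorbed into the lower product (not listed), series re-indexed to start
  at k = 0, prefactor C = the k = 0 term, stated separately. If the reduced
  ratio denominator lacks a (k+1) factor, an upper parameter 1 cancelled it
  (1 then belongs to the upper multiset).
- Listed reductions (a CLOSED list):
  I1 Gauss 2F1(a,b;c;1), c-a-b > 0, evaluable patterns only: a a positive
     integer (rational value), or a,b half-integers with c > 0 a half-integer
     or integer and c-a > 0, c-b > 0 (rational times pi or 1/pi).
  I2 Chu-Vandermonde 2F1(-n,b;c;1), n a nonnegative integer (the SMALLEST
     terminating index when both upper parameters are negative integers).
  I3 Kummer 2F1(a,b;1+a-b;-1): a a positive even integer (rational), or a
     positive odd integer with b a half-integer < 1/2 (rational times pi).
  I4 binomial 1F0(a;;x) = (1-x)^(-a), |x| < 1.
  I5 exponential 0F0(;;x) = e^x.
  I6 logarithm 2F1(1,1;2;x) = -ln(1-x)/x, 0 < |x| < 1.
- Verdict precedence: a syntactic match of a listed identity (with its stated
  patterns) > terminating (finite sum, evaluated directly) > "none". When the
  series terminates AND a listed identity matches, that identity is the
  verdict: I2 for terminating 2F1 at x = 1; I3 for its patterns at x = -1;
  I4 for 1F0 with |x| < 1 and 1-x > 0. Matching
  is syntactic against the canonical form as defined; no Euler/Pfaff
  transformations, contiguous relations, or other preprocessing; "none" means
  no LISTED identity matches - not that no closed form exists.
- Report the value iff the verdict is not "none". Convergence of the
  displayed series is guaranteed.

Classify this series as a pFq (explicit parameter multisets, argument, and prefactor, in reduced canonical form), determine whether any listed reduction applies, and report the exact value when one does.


x = 2/9 here; the reduced form reads 1F0, upper {9/8}, lower {-}, C = -1. Verdict: the I4 binomial reduction fires (the 1F0 binomial series: exponent -9/8, x = 2/9). Sum: (-1) * (7/9)^(-9/8).

The tell: x = (2/9) and factor the ratio over Q (C = -1, x = 2/9): negated roots = parameters.
Consecutive-term ratio: r(k) = (2/9) * (k+9/8) / [(k+1)] ; factor over Q: parameters, x = (2/9), and C = -1.


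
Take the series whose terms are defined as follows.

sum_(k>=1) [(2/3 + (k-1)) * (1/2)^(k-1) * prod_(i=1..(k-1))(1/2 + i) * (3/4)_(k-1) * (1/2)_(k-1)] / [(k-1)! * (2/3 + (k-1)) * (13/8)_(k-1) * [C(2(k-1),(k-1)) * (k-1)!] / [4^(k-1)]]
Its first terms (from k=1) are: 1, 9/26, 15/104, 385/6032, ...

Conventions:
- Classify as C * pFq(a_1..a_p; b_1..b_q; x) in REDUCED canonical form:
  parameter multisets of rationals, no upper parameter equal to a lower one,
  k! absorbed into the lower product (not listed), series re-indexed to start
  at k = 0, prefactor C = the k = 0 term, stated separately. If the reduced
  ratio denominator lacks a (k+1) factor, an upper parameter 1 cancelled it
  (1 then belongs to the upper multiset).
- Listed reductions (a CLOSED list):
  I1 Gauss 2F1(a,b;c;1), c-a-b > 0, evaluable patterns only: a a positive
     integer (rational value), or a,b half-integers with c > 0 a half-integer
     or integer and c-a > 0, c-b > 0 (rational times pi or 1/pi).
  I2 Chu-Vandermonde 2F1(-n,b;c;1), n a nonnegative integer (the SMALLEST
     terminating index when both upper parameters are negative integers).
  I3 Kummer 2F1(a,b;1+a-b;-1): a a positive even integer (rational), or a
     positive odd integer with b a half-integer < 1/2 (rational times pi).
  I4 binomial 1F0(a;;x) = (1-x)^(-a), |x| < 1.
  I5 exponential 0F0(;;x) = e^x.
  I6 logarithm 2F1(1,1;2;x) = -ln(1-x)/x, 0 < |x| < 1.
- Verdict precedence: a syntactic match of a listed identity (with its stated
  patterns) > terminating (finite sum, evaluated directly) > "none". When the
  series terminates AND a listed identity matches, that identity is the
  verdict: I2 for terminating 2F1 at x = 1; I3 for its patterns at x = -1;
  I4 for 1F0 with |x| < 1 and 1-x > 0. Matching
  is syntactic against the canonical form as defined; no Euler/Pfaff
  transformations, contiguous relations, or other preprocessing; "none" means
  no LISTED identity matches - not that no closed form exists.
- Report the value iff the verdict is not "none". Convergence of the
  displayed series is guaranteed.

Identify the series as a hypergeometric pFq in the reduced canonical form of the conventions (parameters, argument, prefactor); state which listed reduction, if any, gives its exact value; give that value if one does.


At argument 1/2: a 2F1 with upper {3/4, 3/2}, lower {13/8}, scaled by C = 1. Verdict: none. A 2F1 with upper {3/4, 3/2} fits none of I1-I6 at x = 1/2; the sum runs forever.

The tell: from the first term 1: the parameter 1/2 appears in both the upper and lower lists and cancels (alongside the other common factor).
Term ratio: r(k) = (1/2) * (k+3/4) (k+3/2) / [(k+13/8) (k+1)] - rational in k. x = (1/2); t_0 = 1; negate the roots.


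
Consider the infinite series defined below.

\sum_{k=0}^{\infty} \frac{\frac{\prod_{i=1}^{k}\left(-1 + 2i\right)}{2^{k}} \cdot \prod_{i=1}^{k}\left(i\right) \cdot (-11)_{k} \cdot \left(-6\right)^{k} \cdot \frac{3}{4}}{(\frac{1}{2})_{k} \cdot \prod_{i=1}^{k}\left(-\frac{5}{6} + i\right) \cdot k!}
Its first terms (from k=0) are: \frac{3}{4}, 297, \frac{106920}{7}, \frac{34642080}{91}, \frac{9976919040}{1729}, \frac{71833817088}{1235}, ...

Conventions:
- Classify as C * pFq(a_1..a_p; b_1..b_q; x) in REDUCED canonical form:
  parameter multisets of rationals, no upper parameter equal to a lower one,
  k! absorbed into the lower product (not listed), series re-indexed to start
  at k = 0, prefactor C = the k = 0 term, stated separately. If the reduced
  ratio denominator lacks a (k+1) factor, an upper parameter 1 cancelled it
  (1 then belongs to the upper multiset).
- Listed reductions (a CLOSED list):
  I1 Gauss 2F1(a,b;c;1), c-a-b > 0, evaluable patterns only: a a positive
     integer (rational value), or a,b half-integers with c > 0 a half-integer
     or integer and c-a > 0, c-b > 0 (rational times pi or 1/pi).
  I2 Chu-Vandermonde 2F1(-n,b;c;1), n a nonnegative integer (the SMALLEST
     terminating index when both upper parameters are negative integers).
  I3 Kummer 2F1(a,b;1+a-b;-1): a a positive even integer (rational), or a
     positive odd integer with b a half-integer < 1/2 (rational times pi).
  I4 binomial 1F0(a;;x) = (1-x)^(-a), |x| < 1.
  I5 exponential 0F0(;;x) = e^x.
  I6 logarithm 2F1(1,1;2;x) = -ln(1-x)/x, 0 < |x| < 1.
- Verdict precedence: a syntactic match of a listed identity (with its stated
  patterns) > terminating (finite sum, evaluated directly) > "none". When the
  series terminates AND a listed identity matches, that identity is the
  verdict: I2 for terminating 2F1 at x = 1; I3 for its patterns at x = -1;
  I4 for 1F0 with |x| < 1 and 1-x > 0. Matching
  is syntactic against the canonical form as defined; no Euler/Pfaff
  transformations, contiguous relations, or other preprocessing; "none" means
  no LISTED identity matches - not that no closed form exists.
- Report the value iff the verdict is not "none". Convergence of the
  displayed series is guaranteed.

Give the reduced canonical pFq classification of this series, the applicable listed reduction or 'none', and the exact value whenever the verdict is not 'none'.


With C = \frac{3}{4}: the canonical form is 2F1(-11, 1; \frac{1}{6}; -6). Verdict: terminating. (-11)_k vanishes past k = 11, leaving a 12-term sum, computed directly. Value: \frac{800946230682366931353}{14862390140}.

Key step: with t_0 = \frac{3}{4}, the running product (prefactor 3/4) telescopes to a rising factorial.
Term ratio: r(k) = -6 * (k-11) (k+1) / [(k+\frac{1}{6}) (k+1)] - rational in k. x = -6; t_0 = \frac{3}{4}; negate the roots.


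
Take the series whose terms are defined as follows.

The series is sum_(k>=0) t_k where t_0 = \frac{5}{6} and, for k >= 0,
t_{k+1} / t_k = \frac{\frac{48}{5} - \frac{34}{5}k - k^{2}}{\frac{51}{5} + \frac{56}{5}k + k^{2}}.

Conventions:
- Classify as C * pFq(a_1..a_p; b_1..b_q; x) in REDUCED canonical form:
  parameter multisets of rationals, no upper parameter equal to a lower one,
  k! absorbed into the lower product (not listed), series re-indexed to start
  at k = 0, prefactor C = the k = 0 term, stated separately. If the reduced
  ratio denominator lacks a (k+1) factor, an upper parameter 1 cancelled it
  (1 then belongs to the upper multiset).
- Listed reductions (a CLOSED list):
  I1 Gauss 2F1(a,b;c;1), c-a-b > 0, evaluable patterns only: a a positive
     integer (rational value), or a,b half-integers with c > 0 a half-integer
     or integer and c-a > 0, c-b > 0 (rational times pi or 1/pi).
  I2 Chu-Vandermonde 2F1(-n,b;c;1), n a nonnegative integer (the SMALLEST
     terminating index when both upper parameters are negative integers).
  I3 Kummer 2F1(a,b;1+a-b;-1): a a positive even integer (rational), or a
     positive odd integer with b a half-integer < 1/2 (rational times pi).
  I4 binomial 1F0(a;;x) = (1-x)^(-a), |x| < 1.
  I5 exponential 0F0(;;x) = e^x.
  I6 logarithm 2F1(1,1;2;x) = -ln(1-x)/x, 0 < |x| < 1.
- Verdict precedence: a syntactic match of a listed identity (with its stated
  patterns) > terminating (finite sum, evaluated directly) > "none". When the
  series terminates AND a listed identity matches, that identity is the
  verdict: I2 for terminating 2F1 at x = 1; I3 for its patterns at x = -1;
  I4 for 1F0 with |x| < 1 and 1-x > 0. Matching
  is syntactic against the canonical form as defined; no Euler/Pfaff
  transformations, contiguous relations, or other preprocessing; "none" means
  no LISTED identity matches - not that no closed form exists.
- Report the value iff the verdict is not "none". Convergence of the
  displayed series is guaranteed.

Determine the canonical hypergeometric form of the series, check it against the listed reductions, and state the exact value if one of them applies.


Prefactor \frac{5}{6}, argument -1: 2F1 with upper {-\frac{6}{5}, 8} over lower {\frac{51}{5}}. Verdict: the Kummer evaluation I3 fires (x = -1; c = \frac{51}{5} equals 1+a-b for upper {-\frac{6}{5}, 8}: listed pattern). Hence: \frac{29233}{17500}.

Key step: from the first term \frac{5}{6}: roots of the ratio polynomials (C = 5/6) are the negated parameters.
Adjacent-term ratio: r(k) = -1 * (k-\frac{6}{5}) (k+8) / [(k+\frac{51}{5}) (k+1)] - rational; roots negated = parameters, x = -1, C = \frac{5}{6}.


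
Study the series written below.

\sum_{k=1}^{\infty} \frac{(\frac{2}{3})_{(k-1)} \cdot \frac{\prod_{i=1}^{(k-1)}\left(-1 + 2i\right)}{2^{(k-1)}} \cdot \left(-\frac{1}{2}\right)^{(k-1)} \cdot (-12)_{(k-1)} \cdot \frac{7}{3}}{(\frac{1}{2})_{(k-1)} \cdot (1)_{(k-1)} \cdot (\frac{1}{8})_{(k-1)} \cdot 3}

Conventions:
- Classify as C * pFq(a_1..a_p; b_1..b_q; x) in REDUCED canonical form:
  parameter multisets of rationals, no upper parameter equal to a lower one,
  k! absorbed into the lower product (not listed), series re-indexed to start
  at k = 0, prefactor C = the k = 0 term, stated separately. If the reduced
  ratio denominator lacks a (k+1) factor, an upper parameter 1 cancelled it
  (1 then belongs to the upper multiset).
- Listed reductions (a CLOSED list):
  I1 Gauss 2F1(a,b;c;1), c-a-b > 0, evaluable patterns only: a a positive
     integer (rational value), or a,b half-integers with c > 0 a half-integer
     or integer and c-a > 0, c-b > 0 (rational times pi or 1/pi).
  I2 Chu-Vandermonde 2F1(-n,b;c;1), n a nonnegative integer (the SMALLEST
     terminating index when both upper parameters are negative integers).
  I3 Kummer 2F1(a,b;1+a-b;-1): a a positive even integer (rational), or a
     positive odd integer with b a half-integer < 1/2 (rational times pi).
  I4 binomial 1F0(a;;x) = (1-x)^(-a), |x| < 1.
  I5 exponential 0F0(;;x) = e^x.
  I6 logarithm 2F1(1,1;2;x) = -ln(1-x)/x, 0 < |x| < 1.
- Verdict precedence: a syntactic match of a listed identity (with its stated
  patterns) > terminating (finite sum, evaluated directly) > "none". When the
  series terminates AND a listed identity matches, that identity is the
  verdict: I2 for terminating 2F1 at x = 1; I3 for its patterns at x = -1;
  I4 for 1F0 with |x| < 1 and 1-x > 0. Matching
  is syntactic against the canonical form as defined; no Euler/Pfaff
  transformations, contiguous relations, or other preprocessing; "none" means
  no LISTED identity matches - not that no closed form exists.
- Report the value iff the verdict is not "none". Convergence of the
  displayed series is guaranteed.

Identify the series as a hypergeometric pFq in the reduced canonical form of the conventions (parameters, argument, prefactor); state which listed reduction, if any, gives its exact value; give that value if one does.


Key step: with t_0 = \frac{7}{9}, (1)_k (prefactor 7/9) is k! itself.
Consecutive-term ratio: r(k) = -\frac{1}{2} * (k-12) (k+\frac{2}{3}) / [(k+\frac{1}{8}) (k+1)] - rational in k. x = -\frac{1}{2}; t_0 = \frac{7}{9}; negate the roots.

At argument -\frac{1}{2}: a 2F1 with upper {-12, \frac{2}{3}}, lower {\frac{1}{8}}, scaled by C = \frac{7}{9}. Verdict: terminating - the sum ends at index 12 because -12 is a negative integer; exact evaluation follows. Exact value: \frac{15455687125843206080993}{13500095912478547695}.


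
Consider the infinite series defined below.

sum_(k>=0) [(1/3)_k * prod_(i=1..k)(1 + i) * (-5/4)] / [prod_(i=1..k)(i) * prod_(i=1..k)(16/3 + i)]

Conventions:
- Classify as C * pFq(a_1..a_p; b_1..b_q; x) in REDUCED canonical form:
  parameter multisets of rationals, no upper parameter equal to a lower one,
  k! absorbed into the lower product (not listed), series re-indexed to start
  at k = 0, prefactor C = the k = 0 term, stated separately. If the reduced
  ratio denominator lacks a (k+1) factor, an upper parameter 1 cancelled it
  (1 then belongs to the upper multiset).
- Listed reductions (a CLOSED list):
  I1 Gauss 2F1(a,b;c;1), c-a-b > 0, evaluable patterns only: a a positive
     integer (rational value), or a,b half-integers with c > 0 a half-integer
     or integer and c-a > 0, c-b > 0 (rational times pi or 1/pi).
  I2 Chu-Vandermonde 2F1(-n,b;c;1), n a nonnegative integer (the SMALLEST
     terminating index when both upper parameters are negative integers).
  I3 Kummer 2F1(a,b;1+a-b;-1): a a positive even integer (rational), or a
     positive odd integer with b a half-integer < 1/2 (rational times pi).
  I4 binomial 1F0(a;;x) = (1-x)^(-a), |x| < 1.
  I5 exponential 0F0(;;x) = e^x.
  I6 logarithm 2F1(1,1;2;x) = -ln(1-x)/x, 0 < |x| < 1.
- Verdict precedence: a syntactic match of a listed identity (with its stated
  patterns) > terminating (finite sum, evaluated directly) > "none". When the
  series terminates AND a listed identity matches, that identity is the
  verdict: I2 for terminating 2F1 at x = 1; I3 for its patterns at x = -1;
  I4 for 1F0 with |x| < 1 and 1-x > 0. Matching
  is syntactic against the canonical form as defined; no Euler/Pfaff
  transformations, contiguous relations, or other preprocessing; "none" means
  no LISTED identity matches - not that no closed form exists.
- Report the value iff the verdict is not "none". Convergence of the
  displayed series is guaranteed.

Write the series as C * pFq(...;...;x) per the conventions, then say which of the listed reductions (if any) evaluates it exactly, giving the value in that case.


x = 1 here; the reduced form reads 2F1, upper {1/3, 2}, lower {19/3}, C = -5/4. Verdict: this is Gauss (I1, integer-parameter pattern) (x = 1: the Gamma ratio telescopes since c-a-b = 4 > 0 and a = 2 in Z>0). Hence: -13/9.

Key step: t_0 being -5/4, the running product (prefactor -5/4) telescopes to a rising factorial.
Ratio: r(k) = 1 * (k+1/3) (k+2) / [(k+19/3) (k+1)] - rational in k, leading ratio 1; with t_0 = -5/4, classification follows.


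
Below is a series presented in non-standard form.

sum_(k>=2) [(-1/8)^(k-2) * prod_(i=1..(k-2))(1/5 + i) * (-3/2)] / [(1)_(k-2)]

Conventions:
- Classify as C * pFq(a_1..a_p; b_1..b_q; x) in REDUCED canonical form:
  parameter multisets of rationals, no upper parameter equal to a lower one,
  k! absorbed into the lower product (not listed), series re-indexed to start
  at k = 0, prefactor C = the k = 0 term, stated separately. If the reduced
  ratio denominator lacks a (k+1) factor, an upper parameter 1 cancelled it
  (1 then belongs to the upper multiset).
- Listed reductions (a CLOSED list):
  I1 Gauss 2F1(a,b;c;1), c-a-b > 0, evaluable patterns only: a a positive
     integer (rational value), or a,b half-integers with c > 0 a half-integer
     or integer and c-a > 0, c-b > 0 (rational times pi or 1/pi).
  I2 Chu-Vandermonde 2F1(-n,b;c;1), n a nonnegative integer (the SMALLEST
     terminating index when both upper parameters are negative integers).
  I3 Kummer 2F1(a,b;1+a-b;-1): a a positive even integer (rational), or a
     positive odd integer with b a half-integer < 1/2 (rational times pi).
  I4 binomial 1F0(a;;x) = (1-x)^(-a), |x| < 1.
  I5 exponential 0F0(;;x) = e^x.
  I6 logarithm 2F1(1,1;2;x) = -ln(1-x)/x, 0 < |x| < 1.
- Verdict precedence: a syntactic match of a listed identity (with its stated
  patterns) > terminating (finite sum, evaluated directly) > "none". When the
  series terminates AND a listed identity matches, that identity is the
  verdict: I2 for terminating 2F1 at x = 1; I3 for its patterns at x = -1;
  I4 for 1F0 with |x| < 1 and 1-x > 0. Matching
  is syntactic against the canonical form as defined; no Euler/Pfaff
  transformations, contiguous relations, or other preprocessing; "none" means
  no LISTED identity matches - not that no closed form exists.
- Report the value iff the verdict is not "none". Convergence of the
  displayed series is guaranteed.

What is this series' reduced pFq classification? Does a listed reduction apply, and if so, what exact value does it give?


First insight: from the first term -3/2: the running product (C = -3/2) telescopes to a rising factorial.
Term ratio: r(k) = (-1/8) * (k+6/5) / [(k+1)] - rational in k. x = (-1/8); t_0 = -3/2; negate the roots.

At argument -1/8: a 1F0 with upper {6/5}, lower {-}, scaled by C = -3/2. Verdict: this is binomial (I4) (the 1F0 binomial series: exponent -6/5, x = -1/8). Hence: (-3/2) * (9/8)^(-6/5).


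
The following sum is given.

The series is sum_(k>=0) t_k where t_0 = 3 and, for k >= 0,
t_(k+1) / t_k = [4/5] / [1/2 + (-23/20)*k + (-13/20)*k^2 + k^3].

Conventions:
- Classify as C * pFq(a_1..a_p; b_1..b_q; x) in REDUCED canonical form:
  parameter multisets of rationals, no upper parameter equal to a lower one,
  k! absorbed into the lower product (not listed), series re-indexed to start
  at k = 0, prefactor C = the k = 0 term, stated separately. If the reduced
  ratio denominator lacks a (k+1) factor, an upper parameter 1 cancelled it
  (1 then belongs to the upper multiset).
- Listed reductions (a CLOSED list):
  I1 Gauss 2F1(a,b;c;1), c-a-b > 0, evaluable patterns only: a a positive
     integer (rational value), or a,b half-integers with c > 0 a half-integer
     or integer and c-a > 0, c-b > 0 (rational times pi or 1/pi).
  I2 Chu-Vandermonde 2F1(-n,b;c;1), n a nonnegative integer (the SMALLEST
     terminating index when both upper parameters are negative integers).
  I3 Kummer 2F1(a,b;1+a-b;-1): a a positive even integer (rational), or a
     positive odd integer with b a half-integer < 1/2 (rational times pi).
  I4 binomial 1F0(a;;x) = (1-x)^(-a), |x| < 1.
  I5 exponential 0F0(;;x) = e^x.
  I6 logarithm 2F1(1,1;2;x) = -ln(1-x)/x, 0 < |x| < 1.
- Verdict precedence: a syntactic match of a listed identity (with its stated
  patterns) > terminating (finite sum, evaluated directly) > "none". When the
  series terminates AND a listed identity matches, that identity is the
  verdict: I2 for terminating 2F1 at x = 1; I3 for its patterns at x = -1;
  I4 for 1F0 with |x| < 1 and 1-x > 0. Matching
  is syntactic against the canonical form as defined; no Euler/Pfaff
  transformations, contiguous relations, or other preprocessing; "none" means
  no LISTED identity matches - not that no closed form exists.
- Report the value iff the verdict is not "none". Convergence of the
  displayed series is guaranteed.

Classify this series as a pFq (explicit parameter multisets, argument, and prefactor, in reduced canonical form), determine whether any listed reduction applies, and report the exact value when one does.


The tell: with t_0 = 3, roots of the ratio polynomials (C = 3) are the negated parameters.
Term ratio: r(k) = (4/5) * 1 / [(k-5/4) (k-2/5) (k+1)] ; factor over Q: parameters, x = (4/5), and C = 3.

Canonical form: C = 3 times 0F2 with upper {-}, lower {-5/4, -2/5}, x = 4/5. Verdict: none - at argument 4/5 the multisets {-} ; {-5/4, -2/5} match no listed identity.


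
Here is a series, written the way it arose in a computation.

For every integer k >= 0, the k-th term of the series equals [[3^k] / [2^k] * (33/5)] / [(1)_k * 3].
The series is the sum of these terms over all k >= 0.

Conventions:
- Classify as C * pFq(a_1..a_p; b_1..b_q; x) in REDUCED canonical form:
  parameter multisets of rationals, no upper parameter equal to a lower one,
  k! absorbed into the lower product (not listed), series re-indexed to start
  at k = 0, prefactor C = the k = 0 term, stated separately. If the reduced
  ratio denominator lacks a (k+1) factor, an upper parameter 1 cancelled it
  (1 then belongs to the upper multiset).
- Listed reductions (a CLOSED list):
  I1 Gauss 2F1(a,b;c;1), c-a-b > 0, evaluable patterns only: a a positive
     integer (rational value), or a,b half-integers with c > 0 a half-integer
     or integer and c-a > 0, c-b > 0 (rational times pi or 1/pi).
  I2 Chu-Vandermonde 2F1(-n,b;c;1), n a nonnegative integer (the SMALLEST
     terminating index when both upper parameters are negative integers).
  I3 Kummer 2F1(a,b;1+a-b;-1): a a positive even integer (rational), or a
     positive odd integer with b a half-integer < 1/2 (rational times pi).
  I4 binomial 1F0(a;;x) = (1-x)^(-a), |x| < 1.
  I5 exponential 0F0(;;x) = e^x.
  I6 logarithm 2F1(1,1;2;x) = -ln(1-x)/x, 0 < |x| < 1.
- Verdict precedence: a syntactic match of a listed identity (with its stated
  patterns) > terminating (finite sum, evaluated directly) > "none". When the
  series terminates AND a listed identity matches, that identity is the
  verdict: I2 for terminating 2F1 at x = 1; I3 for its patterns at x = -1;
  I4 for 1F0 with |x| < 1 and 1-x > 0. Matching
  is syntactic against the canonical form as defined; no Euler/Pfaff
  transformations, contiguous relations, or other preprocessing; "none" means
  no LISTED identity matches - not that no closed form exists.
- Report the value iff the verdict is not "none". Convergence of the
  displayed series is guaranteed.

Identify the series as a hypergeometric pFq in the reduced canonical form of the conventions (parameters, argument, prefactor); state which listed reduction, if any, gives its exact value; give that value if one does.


Classification (C = 11/5): 0F0 with upper {-}, lower {-}, argument x = 3/2. Verdict: exponential (I5) applies (the 0F0 exponential series at x = 3/2). Sum: (11/5) * e^(3/2).

Structural cue: x = (3/2) and (1)_k (prefactor 11/5) is k! itself.
Term ratio: r(k) = (3/2) * 1 / [(k+1)] - rational in k, leading ratio (3/2); with t_0 = 11/5, classification follows.


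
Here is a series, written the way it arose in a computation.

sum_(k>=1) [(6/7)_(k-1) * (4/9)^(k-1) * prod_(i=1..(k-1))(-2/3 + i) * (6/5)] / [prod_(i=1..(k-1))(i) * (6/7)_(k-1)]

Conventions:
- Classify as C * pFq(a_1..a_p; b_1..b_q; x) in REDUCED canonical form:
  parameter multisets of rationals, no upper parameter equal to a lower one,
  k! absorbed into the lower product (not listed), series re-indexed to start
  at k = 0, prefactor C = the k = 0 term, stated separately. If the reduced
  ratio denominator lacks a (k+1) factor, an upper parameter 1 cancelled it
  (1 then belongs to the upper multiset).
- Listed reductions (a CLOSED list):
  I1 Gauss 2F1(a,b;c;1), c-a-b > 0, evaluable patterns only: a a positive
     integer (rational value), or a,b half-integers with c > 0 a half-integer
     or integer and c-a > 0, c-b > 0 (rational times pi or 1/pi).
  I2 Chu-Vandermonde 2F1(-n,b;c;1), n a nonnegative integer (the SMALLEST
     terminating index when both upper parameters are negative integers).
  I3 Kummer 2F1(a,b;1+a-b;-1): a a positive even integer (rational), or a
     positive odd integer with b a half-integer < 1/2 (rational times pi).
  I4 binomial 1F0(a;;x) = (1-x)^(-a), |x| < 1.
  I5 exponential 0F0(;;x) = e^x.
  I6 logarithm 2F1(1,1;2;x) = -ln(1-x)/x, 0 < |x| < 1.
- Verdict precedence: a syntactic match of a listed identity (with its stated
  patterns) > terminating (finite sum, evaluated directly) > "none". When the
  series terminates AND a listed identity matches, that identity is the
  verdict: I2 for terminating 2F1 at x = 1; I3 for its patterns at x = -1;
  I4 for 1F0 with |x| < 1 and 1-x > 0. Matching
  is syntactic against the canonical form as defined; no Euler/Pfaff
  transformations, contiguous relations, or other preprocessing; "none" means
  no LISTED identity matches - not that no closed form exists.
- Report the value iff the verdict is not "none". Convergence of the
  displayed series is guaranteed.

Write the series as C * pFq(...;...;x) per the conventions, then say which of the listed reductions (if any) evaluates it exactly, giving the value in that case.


The tell: t_0 = 6/5 here, and the running product (C = 6/5) telescopes to a rising factorial.
Consecutive-term ratio: r(k) = (4/9) * (k+1/3) / [(k+1)] - rational; roots negated = parameters, x = (4/9), C = 6/5.

At argument 4/9: a 1F0 with upper {1/3}, lower {-}, scaled by C = 6/5. Verdict (x = 4/9): binomial (I4) applies (the 1F0 binomial series: exponent -1/3, x = 4/9). Exact value: (6/5) * (5/9)^(-1/3).


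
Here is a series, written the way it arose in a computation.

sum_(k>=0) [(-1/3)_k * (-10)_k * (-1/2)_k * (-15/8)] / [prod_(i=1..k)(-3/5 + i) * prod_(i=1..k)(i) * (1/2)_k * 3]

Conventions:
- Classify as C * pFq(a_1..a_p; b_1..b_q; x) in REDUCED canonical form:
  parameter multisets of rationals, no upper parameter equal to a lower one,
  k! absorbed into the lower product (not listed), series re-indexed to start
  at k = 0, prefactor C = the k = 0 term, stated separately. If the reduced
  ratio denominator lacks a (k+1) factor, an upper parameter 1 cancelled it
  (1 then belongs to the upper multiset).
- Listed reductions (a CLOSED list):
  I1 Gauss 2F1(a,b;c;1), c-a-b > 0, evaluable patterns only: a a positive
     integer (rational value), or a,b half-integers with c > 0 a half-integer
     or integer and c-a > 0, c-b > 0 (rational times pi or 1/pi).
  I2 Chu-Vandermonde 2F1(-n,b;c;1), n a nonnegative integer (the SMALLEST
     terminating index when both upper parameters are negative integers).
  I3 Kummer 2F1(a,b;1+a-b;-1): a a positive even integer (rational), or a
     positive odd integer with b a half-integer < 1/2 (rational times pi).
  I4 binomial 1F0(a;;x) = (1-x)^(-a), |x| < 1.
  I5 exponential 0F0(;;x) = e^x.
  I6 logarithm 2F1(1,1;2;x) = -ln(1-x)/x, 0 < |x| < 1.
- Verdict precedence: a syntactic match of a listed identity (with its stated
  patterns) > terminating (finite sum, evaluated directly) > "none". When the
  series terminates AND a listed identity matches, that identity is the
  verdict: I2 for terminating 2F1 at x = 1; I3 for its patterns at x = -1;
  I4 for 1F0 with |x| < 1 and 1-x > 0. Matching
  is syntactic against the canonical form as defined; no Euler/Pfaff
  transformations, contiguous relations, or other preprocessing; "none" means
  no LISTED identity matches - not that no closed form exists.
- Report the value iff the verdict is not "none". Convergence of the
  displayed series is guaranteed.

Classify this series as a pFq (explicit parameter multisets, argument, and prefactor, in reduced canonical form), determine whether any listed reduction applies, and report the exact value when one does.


Reduced: x = 1, 3F2, upper = {-10, -1/2, -1/3}, lower = {2/5, 1/2}, C = -5/8. Verdict: terminating - upper -10 stops the sum at k = 10; the 11 terms are added exactly. Exact value: 733053827794949795/258169528102213728.

Key step: from the first term -5/8: the product of the first k integers (prefactor -5/8) is k!.
Adjacent-term ratio: r(k) = 1 * (k-10) (k-1/2) (k-1/3) / [(k+2/5) (k+1/2) (k+1)] - rational in k, leading ratio 1; with t_0 = -5/8, classification follows.


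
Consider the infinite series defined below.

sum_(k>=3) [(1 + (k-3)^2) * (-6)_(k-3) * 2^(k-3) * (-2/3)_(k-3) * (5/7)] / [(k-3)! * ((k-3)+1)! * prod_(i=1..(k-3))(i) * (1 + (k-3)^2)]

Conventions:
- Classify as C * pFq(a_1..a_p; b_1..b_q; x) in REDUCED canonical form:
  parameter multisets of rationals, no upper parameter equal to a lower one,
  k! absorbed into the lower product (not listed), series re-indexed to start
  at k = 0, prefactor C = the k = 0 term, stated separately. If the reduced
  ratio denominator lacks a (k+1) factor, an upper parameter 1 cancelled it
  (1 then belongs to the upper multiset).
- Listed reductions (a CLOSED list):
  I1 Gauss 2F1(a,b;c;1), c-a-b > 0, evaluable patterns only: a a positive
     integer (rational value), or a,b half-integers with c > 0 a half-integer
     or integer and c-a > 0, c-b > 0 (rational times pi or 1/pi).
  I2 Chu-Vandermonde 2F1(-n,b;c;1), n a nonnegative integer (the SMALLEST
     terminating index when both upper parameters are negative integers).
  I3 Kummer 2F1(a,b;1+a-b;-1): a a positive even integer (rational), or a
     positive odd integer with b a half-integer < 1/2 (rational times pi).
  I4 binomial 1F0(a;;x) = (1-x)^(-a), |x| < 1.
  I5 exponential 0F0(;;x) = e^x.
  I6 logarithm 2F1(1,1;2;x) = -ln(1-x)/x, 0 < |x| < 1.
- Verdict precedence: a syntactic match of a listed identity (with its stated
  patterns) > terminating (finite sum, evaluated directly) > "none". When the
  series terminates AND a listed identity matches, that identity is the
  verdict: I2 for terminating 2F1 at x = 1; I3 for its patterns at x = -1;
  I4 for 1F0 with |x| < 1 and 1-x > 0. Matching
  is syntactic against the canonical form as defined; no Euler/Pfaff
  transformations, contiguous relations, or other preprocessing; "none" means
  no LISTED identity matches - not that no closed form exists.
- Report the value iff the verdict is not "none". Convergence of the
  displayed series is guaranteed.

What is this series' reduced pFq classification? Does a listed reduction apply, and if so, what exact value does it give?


x = 2 here; the reduced form reads 2F2, upper {-6, -2/3}, lower {1, 2}, C = 5/7. Verdict: terminating - no listed pattern fits, but -6 in the upper list cuts the series at k = 6; direct evaluation. Exact value: 1229825/413343.

Structural cue: from the first term 5/7: the factor k^2 + 1 cancels (top and bottom), leaving prefactor 5/7.
Consecutive-term ratio: r(k) = 2 * (k-6) (k-2/3) / [(k+1) (k+2) (k+1)] ; factor over Q: parameters, x = 2, and C = 5/7.
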